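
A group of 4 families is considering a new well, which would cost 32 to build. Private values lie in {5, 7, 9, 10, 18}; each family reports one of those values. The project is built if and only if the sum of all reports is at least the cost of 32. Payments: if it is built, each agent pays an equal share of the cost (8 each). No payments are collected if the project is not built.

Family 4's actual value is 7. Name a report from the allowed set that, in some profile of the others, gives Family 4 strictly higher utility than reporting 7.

5

Suppose Family 1 reports 5, Family 2 reports 10 and Family 3 reports 10.
Report 7: project built, pays 8, utility 7 - 8 = -1.
Report 5: project not built, utility 0.
So reporting 5 beats truth here (0 > -1).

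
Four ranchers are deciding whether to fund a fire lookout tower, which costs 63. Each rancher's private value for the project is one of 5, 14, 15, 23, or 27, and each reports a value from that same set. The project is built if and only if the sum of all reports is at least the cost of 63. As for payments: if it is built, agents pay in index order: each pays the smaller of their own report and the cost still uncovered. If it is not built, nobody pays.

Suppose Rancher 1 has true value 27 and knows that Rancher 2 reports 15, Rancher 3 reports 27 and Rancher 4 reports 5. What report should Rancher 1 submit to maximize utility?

23

Report 5: project not built, utility 0.
Report 14: project not built, utility 0.
Report 15: project not built, utility 0.
Report 23: project built, pays 23, utility 27 - 23 = 4.
Report 27: project built, pays 27, utility 27 - 27 = 0.
The best choice is 23 with utility 4.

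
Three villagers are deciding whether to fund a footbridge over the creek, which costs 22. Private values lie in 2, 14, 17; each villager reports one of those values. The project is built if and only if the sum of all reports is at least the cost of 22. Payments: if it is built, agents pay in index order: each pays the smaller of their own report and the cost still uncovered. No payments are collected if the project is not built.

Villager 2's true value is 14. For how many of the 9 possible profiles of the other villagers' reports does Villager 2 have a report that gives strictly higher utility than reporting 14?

4

Others report (14, 14): truth gives 6; report 2 gives 12 > 6. Violating.
Others report (14, 17): truth gives 6; report 2 gives 12 > 6. Violating.
Others report (17, 14): truth gives 9; report 2 gives 12 > 9. Violating.
Others report (17, 17): truth gives 9; report 2 gives 12 > 9. Violating.
Others report (2, 2): truth gives 0; no alternative beats it.
Others report (2, 14): truth gives 0; no alternative beats it.
(Checking all 9 profiles: 4 have a profitable deviation, 5 do not.)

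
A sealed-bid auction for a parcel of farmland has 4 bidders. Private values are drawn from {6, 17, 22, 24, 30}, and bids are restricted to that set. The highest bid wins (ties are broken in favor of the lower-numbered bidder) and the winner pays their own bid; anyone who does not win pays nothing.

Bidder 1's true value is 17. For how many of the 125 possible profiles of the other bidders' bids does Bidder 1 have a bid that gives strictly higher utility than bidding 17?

Others bid (6, 6, 6): truth gives 0; bid 6 gives 11 > 0. Violating.
Others bid (6, 6, 17): truth gives 0; no alternative beats it.
Others bid (6, 6, 22): truth gives 0; no alternative beats it.
(Checking all 125 profiles: 1 has a profitable deviation, 124 do not.)

1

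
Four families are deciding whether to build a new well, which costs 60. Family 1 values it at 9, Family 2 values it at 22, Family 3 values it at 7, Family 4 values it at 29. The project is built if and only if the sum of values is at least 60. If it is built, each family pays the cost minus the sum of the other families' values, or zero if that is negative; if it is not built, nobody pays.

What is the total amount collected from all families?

39

Total value 67 ≥ cost 60, so it is built.
Family 1: others sum to 58; max(0, 60 - 58) = 2.
Family 2: others sum to 45; max(0, 60 - 45) = 15.
Family 3: others sum to 60; max(0, 60 - 60) = 0.
Family 4: others sum to 38; max(0, 60 - 38) = 22.
Total collected = 2 + 15 + 0 + 22 = 39.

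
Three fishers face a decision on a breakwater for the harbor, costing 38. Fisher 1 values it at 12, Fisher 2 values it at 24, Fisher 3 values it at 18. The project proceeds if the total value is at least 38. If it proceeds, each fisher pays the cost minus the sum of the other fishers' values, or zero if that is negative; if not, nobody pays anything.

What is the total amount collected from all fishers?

Total value 54 ≥ cost 38, so it is built.
Fisher 1: others sum to 42; max(0, 38 - 42) = 0.
Fisher 2: others sum to 30; max(0, 38 - 30) = 8.
Fisher 3: others sum to 36; max(0, 38 - 36) = 2.
Total collected = 0 + 8 + 2 = 10.

10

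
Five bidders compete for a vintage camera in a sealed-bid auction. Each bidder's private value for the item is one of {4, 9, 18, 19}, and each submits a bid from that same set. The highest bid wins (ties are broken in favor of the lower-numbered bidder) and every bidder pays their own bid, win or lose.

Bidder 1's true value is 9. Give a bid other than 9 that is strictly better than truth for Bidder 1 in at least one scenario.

Suppose Bidder 2 bids 4, Bidder 3 bids 4, Bidder 4 bids 4 and Bidder 5 bids 4.
Bid 9: wins, pays 9, utility 9 - 9 = 0.
Bid 4: wins, pays 4, utility 9 - 4 = 5.
So bidding 4 beats truth here (5 > 0).

4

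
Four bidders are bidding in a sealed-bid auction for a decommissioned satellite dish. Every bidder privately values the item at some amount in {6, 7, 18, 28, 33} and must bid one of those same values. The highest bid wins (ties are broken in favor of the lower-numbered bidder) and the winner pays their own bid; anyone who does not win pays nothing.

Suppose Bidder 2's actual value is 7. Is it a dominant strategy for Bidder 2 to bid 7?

Check each profile of the others' bids and compare truth against every alternative bid.
Others bid (6, 6, 6): truth gives 0, best alternative gives 0.
Others bid (6, 6, 7): truth gives 0, best alternative gives 0.
Others bid (6, 6, 18): truth gives 0, best alternative gives 0.
Others bid (6, 6, 28): truth gives 0, best alternative gives 0.
Others bid (6, 6, 33): truth gives 0, best alternative gives 0.
Others bid (6, 7, 6): truth gives 0, best alternative gives 0.
(Remaining 119 profiles checked similarly; truth is weakly best in each.)
In every case the truthful bid is at least as good as any alternative, so it is a dominant strategy.

Yes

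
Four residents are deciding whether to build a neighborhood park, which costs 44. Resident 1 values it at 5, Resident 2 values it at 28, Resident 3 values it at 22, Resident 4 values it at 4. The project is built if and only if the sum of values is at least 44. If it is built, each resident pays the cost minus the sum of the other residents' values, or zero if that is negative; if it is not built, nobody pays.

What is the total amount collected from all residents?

20

Total value 59 ≥ cost 44, so it is built.
Resident 1: others sum to 54; max(0, 44 - 54) = 0.
Resident 2: others sum to 31; max(0, 44 - 31) = 13.
Resident 3: others sum to 37; max(0, 44 - 37) = 7.
Resident 4: others sum to 55; max(0, 44 - 55) = 0.
Total collected = 0 + 13 + 7 + 0 = 20.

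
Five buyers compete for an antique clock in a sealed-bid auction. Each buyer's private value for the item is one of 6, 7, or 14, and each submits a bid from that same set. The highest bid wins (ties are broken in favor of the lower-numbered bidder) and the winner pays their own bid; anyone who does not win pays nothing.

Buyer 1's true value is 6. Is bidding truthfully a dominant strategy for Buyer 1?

Yes

Check each profile of the others' bids and compare truth against every alternative bid.
Others bid (6, 6, 6, 6): truth gives 0, best alternative gives -1.
Others bid (6, 6, 6, 7): truth gives 0, best alternative gives -1.
Others bid (6, 6, 7, 6): truth gives 0, best alternative gives -1.
Others bid (6, 6, 7, 7): truth gives 0, best alternative gives -1.
Others bid (6, 7, 6, 6): truth gives 0, best alternative gives -1.
Others bid (6, 7, 6, 7): truth gives 0, best alternative gives -1.
(Remaining 75 profiles checked similarly; truth is weakly best in each.)
In every case the truthful bid is at least as good as any alternative, so it is a dominant strategy.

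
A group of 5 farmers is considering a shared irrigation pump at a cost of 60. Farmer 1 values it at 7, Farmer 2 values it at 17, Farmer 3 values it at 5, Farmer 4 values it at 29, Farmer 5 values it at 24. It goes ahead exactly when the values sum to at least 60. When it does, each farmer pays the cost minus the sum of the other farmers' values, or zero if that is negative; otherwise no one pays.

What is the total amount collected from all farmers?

9

Total value 82 ≥ cost 60, so it is built.
Farmer 1: others sum to 75; max(0, 60 - 75) = 0.
Farmer 2: others sum to 65; max(0, 60 - 65) = 0.
Farmer 3: others sum to 77; max(0, 60 - 77) = 0.
Farmer 4: others sum to 53; max(0, 60 - 53) = 7.
Farmer 5: others sum to 58; max(0, 60 - 58) = 2.
Total collected = 0 + 0 + 0 + 7 + 2 = 9.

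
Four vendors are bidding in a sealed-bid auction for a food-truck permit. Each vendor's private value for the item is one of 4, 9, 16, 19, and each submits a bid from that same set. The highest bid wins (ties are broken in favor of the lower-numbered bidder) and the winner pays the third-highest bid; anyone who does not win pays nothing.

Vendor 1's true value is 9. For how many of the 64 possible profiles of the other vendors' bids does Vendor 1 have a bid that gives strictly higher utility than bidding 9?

Others bid (4, 4, 16): truth gives 0; bid 16 gives 5 > 0. Violating.
Others bid (4, 4, 19): truth gives 0; bid 19 gives 5 > 0. Violating.
Others bid (4, 16, 4): truth gives 0; bid 16 gives 5 > 0. Violating.
Others bid (4, 19, 4): truth gives 0; bid 19 gives 5 > 0. Violating.
Others bid (4, 4, 4): truth gives 5; no alternative beats it.
Others bid (4, 4, 9): truth gives 5; no alternative beats it.
(Checking all 64 profiles: 6 have a profitable deviation, 58 do not.)

6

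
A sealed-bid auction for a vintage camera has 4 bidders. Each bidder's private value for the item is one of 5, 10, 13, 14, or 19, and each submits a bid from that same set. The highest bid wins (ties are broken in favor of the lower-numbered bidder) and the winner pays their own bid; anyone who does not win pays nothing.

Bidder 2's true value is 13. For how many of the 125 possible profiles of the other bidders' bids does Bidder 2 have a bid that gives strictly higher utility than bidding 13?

4

Others bid (5, 5, 5): truth gives 0; bid 10 gives 3 > 0. Violating.
Others bid (5, 5, 10): truth gives 0; bid 10 gives 3 > 0. Violating.
Others bid (5, 10, 5): truth gives 0; bid 10 gives 3 > 0. Violating.
Others bid (5, 10, 10): truth gives 0; bid 10 gives 3 > 0. Violating.
Others bid (5, 5, 13): truth gives 0; no alternative beats it.
Others bid (5, 5, 14): truth gives 0; no alternative beats it.
(Checking all 125 profiles: 4 have a profitable deviation, 121 do not.)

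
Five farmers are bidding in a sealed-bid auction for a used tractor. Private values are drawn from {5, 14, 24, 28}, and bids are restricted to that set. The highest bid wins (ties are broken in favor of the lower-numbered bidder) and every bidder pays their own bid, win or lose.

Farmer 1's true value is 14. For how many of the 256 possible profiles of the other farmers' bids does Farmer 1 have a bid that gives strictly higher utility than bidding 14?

Others bid (5, 5, 5, 5): truth gives 0; bid 5 gives 9 > 0. Violating.
Others bid (5, 5, 5, 24): truth gives -14; bid 5 gives -5 > -14. Violating.
Others bid (5, 5, 5, 28): truth gives -14; bid 5 gives -5 > -14. Violating.
Others bid (5, 5, 14, 24): truth gives -14; bid 5 gives -5 > -14. Violating.
Others bid (5, 5, 5, 14): truth gives 0; no alternative beats it.
Others bid (5, 5, 14, 5): truth gives 0; no alternative beats it.
(Checking all 256 profiles: 241 have a profitable deviation, 15 do not.)

241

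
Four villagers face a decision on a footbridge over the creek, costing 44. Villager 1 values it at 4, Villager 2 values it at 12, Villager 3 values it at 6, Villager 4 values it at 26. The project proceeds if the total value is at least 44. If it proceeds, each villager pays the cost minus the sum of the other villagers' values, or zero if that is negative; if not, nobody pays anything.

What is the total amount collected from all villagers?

32

Total value 48 ≥ cost 44, so it is built.
Villager 1: others sum to 44; max(0, 44 - 44) = 0.
Villager 2: others sum to 36; max(0, 44 - 36) = 8.
Villager 3: others sum to 42; max(0, 44 - 42) = 2.
Villager 4: others sum to 22; max(0, 44 - 22) = 22.
Total collected = 0 + 8 + 2 + 22 = 32.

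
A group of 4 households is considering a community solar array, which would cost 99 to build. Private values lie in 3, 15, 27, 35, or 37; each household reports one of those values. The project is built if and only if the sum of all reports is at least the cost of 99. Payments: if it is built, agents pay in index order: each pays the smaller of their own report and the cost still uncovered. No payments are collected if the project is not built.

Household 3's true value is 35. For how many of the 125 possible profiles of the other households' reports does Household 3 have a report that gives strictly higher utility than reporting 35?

Others report (3, 35, 35): truth gives 0; report 27 gives 8 > 0. Violating.
Others report (3, 35, 37): truth gives 0; report 27 gives 8 > 0. Violating.
Others report (3, 37, 35): truth gives 0; report 27 gives 8 > 0. Violating.
Others report (3, 37, 37): truth gives 0; report 27 gives 8 > 0. Violating.
Others report (3, 3, 3): truth gives 0; no alternative beats it.
Others report (3, 3, 15): truth gives 0; no alternative beats it.
(Checking all 125 profiles: 60 have a profitable deviation, 65 do not.)

60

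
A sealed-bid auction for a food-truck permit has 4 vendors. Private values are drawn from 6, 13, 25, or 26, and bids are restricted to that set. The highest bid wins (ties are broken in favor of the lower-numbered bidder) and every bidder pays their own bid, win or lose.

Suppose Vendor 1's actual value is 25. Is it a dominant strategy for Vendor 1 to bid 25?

Consider the case where Vendor 2 bids 6, Vendor 3 bids 6 and Vendor 4 bids 6.
Truthful bid 25: wins, pays 25, utility 25 - 25 = 0.
Bid 6 instead: wins, pays 6, utility 25 - 6 = 19.
Since 19 > 0, bidding 6 is strictly better here, so truthful bidding is not dominant.

No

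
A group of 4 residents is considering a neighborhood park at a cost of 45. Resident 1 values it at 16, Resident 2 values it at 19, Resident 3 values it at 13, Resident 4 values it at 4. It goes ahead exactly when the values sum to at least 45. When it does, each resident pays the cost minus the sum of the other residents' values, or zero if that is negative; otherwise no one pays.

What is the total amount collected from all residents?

27

Total value 52 ≥ cost 45, so it is built.
Resident 1: others sum to 36; max(0, 45 - 36) = 9.
Resident 2: others sum to 33; max(0, 45 - 33) = 12.
Resident 3: others sum to 39; max(0, 45 - 39) = 6.
Resident 4: others sum to 48; max(0, 45 - 48) = 0.
Total collected = 9 + 12 + 6 + 0 = 27.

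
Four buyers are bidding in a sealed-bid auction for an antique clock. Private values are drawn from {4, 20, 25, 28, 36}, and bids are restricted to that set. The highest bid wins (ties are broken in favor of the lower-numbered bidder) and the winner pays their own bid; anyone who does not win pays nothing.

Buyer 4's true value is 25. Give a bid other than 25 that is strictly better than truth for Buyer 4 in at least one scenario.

Suppose Buyer 1 bids 4, Buyer 2 bids 4 and Buyer 3 bids 4.
Bid 25: wins, pays 25, utility 25 - 25 = 0.
Bid 20: wins, pays 20, utility 25 - 20 = 5.
So bidding 20 beats truth here (5 > 0).

20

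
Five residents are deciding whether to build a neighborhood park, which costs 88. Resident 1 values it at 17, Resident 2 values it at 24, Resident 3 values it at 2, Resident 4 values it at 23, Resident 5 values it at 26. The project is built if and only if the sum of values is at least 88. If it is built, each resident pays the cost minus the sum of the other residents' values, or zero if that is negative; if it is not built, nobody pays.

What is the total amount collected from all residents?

Total value 92 ≥ cost 88, so it is built.
Resident 1: others sum to 75; max(0, 88 - 75) = 13.
Resident 2: others sum to 68; max(0, 88 - 68) = 20.
Resident 3: others sum to 90; max(0, 88 - 90) = 0.
Resident 4: others sum to 69; max(0, 88 - 69) = 19.
Resident 5: others sum to 66; max(0, 88 - 66) = 22.
Total collected = 13 + 20 + 0 + 19 + 22 = 74.

74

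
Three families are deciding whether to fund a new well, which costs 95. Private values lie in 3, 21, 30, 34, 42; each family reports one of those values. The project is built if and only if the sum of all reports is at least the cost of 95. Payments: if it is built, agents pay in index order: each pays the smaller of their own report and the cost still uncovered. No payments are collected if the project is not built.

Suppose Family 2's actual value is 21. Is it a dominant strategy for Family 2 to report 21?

Yes

Check each profile of the others' reports and compare truth against every alternative report.
Others report (3, 3): truth gives 0, best alternative gives 0.
Others report (3, 21): truth gives 0, best alternative gives 0.
Others report (3, 30): truth gives 0, best alternative gives 0.
Others report (3, 34): truth gives 0, best alternative gives 0.
Others report (3, 42): truth gives 0, best alternative gives 0.
Others report (21, 3): truth gives 0, best alternative gives 0.
(Remaining 19 profiles checked similarly; truth is weakly best in each.)
In every case the truthful report is at least as good as any alternative, so it is a dominant strategy.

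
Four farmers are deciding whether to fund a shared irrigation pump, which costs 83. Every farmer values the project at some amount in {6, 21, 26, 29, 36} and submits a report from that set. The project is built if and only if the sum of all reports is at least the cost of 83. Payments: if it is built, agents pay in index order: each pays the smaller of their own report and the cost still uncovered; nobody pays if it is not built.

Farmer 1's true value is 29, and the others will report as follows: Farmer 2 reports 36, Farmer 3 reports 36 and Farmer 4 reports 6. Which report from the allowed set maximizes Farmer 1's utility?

6

Report 6: project built, pays 6, utility 29 - 6 = 23.
Report 21: project built, pays 21, utility 29 - 21 = 8.
Report 26: project built, pays 26, utility 29 - 26 = 3.
Report 29: project built, pays 29, utility 29 - 29 = 0.
Report 36: project built, pays 36, utility 29 - 36 = -7.
The best choice is 6 with utility 23.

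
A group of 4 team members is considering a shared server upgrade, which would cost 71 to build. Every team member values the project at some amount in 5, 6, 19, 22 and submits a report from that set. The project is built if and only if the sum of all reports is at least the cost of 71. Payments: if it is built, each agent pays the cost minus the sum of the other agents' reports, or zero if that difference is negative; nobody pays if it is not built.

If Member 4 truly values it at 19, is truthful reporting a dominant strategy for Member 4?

Yes

Check each profile of the others' reports and compare truth against every alternative report.
Others report (22, 22, 22): truth gives 14, best alternative gives 14.
Others report (19, 22, 22): truth gives 11, best alternative gives 11.
Others report (22, 19, 22): truth gives 11, best alternative gives 11.
Others report (22, 22, 19): truth gives 11, best alternative gives 11.
Others report (19, 19, 22): truth gives 8, best alternative gives 8.
Others report (19, 22, 19): truth gives 8, best alternative gives 8.
(Remaining 58 profiles checked similarly; truth is weakly best in each.)
In every case the truthful report is at least as good as any alternative, so it is a dominant strategy.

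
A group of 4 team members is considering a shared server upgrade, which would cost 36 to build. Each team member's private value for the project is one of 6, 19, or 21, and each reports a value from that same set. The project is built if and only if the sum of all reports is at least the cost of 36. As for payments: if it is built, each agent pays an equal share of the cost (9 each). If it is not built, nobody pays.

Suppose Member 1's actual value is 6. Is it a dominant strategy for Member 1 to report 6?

Yes

Check each profile of the others' reports and compare truth against every alternative report.
Others report (6, 6, 6): truth gives 0, best alternative gives -3.
Others report (6, 6, 19): truth gives -3, best alternative gives -3.
Others report (6, 6, 21): truth gives -3, best alternative gives -3.
Others report (6, 19, 6): truth gives -3, best alternative gives -3.
Others report (6, 19, 19): truth gives -3, best alternative gives -3.
Others report (6, 19, 21): truth gives -3, best alternative gives -3.
(Remaining 21 profiles checked similarly; truth is weakly best in each.)
In every case the truthful report is at least as good as any alternative, so it is a dominant strategy.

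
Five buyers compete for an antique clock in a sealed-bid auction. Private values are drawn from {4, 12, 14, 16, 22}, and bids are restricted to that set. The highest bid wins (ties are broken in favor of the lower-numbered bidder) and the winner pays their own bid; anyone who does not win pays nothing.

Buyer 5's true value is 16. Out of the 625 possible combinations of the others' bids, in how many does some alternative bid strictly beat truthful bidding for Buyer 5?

Others bid (4, 4, 4, 4): truth gives 0; bid 12 gives 4 > 0. Violating.
Others bid (4, 4, 4, 12): truth gives 0; bid 14 gives 2 > 0. Violating.
Others bid (4, 4, 12, 4): truth gives 0; bid 14 gives 2 > 0. Violating.
Others bid (4, 4, 12, 12): truth gives 0; bid 14 gives 2 > 0. Violating.
Others bid (4, 4, 4, 14): truth gives 0; no alternative beats it.
Others bid (4, 4, 4, 16): truth gives 0; no alternative beats it.
(Checking all 625 profiles: 16 have a profitable deviation, 609 do not.)

16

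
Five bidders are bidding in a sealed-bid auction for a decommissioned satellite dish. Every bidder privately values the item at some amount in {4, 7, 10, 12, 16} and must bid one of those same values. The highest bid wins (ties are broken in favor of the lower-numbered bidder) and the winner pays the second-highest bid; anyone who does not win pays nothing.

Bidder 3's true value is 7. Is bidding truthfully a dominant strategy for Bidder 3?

Check each profile of the others' bids and compare truth against every alternative bid.
Others bid (4, 4, 4, 4): truth gives 3, best alternative gives 3.
Others bid (4, 4, 4, 7): truth gives 0, best alternative gives 0.
Others bid (4, 4, 4, 10): truth gives 0, best alternative gives 0.
Others bid (4, 4, 4, 12): truth gives 0, best alternative gives 0.
Others bid (4, 4, 4, 16): truth gives 0, best alternative gives 0.
Others bid (4, 4, 7, 4): truth gives 0, best alternative gives 0.
(Remaining 619 profiles checked similarly; truth is weakly best in each.)
In every case the truthful bid is at least as good as any alternative, so it is a dominant strategy.

Yes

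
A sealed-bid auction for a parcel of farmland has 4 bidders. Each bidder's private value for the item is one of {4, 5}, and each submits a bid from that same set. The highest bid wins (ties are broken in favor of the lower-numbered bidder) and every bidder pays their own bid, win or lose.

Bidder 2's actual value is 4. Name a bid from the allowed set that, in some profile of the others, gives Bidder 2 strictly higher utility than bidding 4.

Suppose Bidder 1 bids 4, Bidder 3 bids 4 and Bidder 4 bids 4.
Bid 4: loses but pays 4, utility -4.
Bid 5: wins, pays 5, utility 4 - 5 = -1.
So bidding 5 beats truth here (-1 > -4).

5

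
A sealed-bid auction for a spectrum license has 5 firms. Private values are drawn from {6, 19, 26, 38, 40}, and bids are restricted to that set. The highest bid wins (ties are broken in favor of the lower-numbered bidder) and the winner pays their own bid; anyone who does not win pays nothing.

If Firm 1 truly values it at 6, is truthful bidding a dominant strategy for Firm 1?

Yes

Check each profile of the others' bids and compare truth against every alternative bid.
Others bid (6, 6, 6, 6): truth gives 0, best alternative gives -13.
Others bid (6, 6, 6, 19): truth gives 0, best alternative gives -13.
Others bid (6, 6, 19, 6): truth gives 0, best alternative gives -13.
Others bid (6, 6, 19, 19): truth gives 0, best alternative gives -13.
Others bid (6, 19, 6, 6): truth gives 0, best alternative gives -13.
Others bid (6, 19, 6, 19): truth gives 0, best alternative gives -13.
(Remaining 619 profiles checked similarly; truth is weakly best in each.)
In every case the truthful bid is at least as good as any alternative, so it is a dominant strategy.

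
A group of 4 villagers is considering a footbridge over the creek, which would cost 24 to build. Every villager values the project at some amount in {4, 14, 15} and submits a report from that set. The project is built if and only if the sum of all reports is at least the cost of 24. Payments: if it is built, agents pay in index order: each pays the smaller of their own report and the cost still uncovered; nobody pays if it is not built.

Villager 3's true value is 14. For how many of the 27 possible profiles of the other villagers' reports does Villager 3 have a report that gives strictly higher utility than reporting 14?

Others report (4, 4, 14): truth gives 0; report 4 gives 10 > 0. Violating.
Others report (4, 4, 15): truth gives 0; report 4 gives 10 > 0. Violating.
Others report (4, 14, 4): truth gives 8; report 4 gives 10 > 8. Violating.
Others report (4, 14, 14): truth gives 8; report 4 gives 10 > 8. Violating.
Others report (4, 4, 4): truth gives 0; no alternative beats it.
Others report (14, 14, 4): truth gives 14; no alternative beats it.
(Checking all 27 profiles: 14 have a profitable deviation, 13 do not.)

14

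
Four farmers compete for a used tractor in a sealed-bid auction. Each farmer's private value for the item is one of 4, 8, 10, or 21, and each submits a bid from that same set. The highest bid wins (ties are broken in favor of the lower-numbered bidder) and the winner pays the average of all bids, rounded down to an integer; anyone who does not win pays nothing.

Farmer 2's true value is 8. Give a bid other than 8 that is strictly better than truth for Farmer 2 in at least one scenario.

Suppose Farmer 1 bids 4, Farmer 3 bids 4 and Farmer 4 bids 10.
Bid 8: loses, pays 0, utility 0.
Bid 10: wins, pays 7, utility 8 - 7 = 1.
So bidding 10 beats truth here (1 > 0).

10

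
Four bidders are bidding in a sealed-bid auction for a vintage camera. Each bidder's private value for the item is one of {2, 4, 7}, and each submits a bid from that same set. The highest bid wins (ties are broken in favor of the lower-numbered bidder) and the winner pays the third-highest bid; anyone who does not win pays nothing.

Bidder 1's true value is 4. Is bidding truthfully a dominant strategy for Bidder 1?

Consider the case where Bidder 2 bids 2, Bidder 3 bids 2 and Bidder 4 bids 7.
Truthful bid 4: loses, pays 0, utility 0.
Bid 7 instead: wins, pays 2, utility 4 - 2 = 2.
Since 2 > 0, bidding 7 is strictly better here, so truthful bidding is not dominant.

No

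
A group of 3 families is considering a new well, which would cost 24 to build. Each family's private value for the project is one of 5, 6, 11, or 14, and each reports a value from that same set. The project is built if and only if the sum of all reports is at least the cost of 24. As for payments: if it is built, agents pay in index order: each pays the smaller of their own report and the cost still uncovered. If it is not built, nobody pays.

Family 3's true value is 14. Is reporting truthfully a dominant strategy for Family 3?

Check each profile of the others' reports and compare truth against every alternative report.
Others report (6, 6): truth gives 2, best alternative gives 0.
Others report (5, 6): truth gives 1, best alternative gives 0.
Others report (6, 5): truth gives 1, best alternative gives 0.
Others report (11, 14): truth gives 14, best alternative gives 14.
Others report (14, 11): truth gives 14, best alternative gives 14.
Others report (14, 14): truth gives 14, best alternative gives 14.
(Remaining 10 profiles checked similarly; truth is weakly best in each.)
In every case the truthful report is at least as good as any alternative, so it is a dominant strategy.

Yes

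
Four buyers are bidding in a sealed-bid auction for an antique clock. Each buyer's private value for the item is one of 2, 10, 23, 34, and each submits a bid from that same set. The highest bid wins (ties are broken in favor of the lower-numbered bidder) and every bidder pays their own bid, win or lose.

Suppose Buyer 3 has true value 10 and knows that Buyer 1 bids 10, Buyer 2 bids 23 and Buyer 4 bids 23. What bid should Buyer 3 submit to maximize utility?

Bid 2: loses but pays 2, utility -2.
Bid 10: loses but pays 10, utility -10.
Bid 23: loses but pays 23, utility -23.
Bid 34: wins, pays 34, utility 10 - 34 = -24.
The best choice is 2 with utility -2.

2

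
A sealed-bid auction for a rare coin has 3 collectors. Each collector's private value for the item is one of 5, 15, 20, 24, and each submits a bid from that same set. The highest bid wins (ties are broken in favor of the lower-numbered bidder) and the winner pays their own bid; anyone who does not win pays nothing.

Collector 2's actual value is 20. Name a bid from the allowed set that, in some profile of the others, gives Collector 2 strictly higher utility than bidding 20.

Suppose Collector 1 bids 5 and Collector 3 bids 5.
Bid 20: wins, pays 20, utility 20 - 20 = 0.
Bid 15: wins, pays 15, utility 20 - 15 = 5.
So bidding 15 beats truth here (5 > 0).

15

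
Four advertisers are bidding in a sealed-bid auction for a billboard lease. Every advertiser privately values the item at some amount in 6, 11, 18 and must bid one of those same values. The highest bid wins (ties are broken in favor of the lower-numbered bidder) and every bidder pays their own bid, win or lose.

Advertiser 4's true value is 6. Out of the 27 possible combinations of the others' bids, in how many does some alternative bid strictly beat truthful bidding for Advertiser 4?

Others bid (6, 6, 6): truth gives -6; bid 11 gives -5 > -6. Violating.
Others bid (6, 6, 11): truth gives -6; no alternative beats it.
Others bid (6, 6, 18): truth gives -6; no alternative beats it.
(Checking all 27 profiles: 1 has a profitable deviation, 26 do not.)

1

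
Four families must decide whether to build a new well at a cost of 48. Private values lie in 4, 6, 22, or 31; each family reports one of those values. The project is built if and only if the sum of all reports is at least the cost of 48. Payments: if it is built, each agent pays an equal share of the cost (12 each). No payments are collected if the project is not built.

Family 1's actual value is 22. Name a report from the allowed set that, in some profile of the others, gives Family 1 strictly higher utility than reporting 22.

Suppose Family 2 reports 6, Family 3 reports 6 and Family 4 reports 6.
Report 22: project not built, utility 0.
Report 31: project built, pays 12, utility 22 - 12 = 10.
So reporting 31 beats truth here (10 > 0).

31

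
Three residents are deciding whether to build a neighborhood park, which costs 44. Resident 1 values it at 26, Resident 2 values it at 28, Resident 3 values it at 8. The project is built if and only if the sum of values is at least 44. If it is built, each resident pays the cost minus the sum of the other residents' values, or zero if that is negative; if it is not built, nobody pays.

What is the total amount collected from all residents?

18

Total value 62 ≥ cost 44, so it is built.
Resident 1: others sum to 36; max(0, 44 - 36) = 8.
Resident 2: others sum to 34; max(0, 44 - 34) = 10.
Resident 3: others sum to 54; max(0, 44 - 54) = 0.
Total collected = 8 + 10 + 0 = 18.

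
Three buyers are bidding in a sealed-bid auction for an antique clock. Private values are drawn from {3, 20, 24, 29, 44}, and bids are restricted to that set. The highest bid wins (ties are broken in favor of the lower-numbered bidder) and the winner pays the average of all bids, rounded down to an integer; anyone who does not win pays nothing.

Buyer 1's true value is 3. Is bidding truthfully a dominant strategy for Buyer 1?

Yes

Check each profile of the others' bids and compare truth against every alternative bid.
Others bid (20, 20): truth gives 0, best alternative gives -17.
Others bid (3, 20): truth gives 0, best alternative gives -11.
Others bid (20, 3): truth gives 0, best alternative gives -11.
Others bid (3, 3): truth gives 0, best alternative gives -5.
Others bid (3, 24): truth gives 0, best alternative gives 0.
Others bid (3, 29): truth gives 0, best alternative gives 0.
(Remaining 19 profiles checked similarly; truth is weakly best in each.)
In every case the truthful bid is at least as good as any alternative, so it is a dominant strategy.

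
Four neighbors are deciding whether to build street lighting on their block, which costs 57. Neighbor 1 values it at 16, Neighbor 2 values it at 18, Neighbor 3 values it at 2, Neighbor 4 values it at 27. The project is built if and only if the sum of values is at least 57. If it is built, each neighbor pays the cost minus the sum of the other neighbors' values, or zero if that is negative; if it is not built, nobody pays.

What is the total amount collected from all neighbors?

43

Total value 63 ≥ cost 57, so it is built.
Neighbor 1: others sum to 47; max(0, 57 - 47) = 10.
Neighbor 2: others sum to 45; max(0, 57 - 45) = 12.
Neighbor 3: others sum to 61; max(0, 57 - 61) = 0.
Neighbor 4: others sum to 36; max(0, 57 - 36) = 21.
Total collected = 10 + 12 + 0 + 21 = 43.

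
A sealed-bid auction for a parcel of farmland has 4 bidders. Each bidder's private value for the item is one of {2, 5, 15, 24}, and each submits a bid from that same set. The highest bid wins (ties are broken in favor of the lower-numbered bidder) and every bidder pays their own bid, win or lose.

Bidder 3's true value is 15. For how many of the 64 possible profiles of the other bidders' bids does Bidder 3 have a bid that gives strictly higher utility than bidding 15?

Others bid (2, 2, 2): truth gives 0; bid 5 gives 10 > 0. Violating.
Others bid (2, 2, 5): truth gives 0; bid 5 gives 10 > 0. Violating.
Others bid (2, 2, 24): truth gives -15; bid 2 gives -2 > -15. Violating.
Others bid (2, 5, 24): truth gives -15; bid 2 gives -2 > -15. Violating.
Others bid (2, 2, 15): truth gives 0; no alternative beats it.
Others bid (2, 5, 2): truth gives 0; no alternative beats it.
(Checking all 64 profiles: 54 have a profitable deviation, 10 do not.)

54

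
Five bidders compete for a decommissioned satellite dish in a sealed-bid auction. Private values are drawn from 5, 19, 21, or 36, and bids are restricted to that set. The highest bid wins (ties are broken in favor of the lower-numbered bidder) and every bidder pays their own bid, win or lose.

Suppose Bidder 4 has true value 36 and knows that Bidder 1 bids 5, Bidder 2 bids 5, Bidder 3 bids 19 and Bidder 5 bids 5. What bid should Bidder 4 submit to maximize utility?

Bid 5: loses but pays 5, utility -5.
Bid 19: loses but pays 19, utility -19.
Bid 21: wins, pays 21, utility 36 - 21 = 15.
Bid 36: wins, pays 36, utility 36 - 36 = 0.
The best choice is 21 with utility 15.

21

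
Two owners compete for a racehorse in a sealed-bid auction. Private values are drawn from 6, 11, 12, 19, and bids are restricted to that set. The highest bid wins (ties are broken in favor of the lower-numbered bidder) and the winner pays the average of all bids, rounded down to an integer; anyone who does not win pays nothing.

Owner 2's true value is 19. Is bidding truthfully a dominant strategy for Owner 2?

Consider the case where Owner 1 bids 6.
Truthful bid 19: wins, pays 12, utility 19 - 12 = 7.
Bid 11 instead: wins, pays 8, utility 19 - 8 = 11.
Since 11 > 7, bidding 11 is strictly better here, so truthful bidding is not dominant.

No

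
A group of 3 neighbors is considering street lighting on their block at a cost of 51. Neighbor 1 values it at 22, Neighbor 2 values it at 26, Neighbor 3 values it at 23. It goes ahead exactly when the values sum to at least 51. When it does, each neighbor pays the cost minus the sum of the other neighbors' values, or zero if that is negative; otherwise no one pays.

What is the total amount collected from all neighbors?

11

Total value 71 ≥ cost 51, so it is built.
Neighbor 1: others sum to 49; max(0, 51 - 49) = 2.
Neighbor 2: others sum to 45; max(0, 51 - 45) = 6.
Neighbor 3: others sum to 48; max(0, 51 - 48) = 3.
Total collected = 2 + 6 + 3 = 11.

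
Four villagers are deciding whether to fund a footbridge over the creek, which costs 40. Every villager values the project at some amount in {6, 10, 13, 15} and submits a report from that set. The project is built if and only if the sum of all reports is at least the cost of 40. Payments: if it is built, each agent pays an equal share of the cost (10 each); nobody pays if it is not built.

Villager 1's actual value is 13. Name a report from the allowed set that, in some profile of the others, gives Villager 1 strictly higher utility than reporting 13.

Suppose Villager 2 reports 6, Villager 3 reports 6 and Villager 4 reports 13.
Report 13: project not built, utility 0.
Report 15: project built, pays 10, utility 13 - 10 = 3.
So reporting 15 beats truth here (3 > 0).

15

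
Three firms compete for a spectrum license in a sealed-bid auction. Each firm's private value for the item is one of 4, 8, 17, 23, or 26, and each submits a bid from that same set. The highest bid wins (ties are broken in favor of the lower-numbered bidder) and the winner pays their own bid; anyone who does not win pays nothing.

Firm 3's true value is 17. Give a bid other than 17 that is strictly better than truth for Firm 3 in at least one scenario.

8

Suppose Firm 1 bids 4 and Firm 2 bids 4.
Bid 17: wins, pays 17, utility 17 - 17 = 0.
Bid 8: wins, pays 8, utility 17 - 8 = 9.
So bidding 8 beats truth here (9 > 0).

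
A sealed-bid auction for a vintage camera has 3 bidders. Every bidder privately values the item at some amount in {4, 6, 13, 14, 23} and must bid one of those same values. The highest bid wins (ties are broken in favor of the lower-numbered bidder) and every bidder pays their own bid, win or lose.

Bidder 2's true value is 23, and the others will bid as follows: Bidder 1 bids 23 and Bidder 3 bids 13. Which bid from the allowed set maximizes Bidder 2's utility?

Bid 4: loses but pays 4, utility -4.
Bid 6: loses but pays 6, utility -6.
Bid 13: loses but pays 13, utility -13.
Bid 14: loses but pays 14, utility -14.
Bid 23: loses but pays 23, utility -23.
The best choice is 4 with utility -4.

4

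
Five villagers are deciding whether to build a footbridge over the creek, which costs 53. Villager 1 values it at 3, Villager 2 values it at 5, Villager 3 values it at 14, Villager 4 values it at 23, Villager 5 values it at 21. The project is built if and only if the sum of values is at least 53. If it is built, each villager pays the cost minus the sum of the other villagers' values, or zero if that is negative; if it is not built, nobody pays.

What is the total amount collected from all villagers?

19

Total value 66 ≥ cost 53, so it is built.
Villager 1: others sum to 63; max(0, 53 - 63) = 0.
Villager 2: others sum to 61; max(0, 53 - 61) = 0.
Villager 3: others sum to 52; max(0, 53 - 52) = 1.
Villager 4: others sum to 43; max(0, 53 - 43) = 10.
Villager 5: others sum to 45; max(0, 53 - 45) = 8.
Total collected = 0 + 0 + 1 + 10 + 8 = 19.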